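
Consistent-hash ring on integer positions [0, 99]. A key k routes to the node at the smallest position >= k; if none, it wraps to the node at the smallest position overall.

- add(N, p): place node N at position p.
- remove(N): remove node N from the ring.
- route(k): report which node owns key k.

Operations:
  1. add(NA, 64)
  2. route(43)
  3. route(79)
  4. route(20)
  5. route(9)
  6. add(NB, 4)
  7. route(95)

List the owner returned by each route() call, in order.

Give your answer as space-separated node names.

Answer: NA NA NA NA NB

Derivation:
Op 1: add NA@64 -> ring=[64:NA]
Op 2: route key 43: smallest pos >= 43 is 64 -> NA
Op 3: route key 79: none >= 79, wrap to smallest pos 64 -> NA
Op 4: route key 20: smallest pos >= 20 is 64 -> NA
Op 5: route key 9: smallest pos >= 9 is 64 -> NA
Op 6: add NB@4 -> ring=[4:NB,64:NA]
Op 7: route key 95: none >= 95, wrap to smallest pos 4 -> NB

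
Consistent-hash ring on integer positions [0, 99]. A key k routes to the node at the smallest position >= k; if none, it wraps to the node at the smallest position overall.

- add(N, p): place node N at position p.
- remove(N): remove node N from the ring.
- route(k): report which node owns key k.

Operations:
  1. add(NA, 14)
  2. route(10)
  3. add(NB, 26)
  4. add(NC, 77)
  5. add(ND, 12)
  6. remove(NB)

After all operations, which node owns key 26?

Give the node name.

Answer: NC

Derivation:
Op 1: add NA@14 -> ring=[14:NA]
Op 2: route key 10: smallest pos >= 10 is 14 -> NA
Op 3: add NB@26 -> ring=[14:NA,26:NB]
Op 4: add NC@77 -> ring=[14:NA,26:NB,77:NC]
Op 5: add ND@12 -> ring=[12:ND,14:NA,26:NB,77:NC]
Op 6: remove NB -> ring=[12:ND,14:NA,77:NC]
Final route key 26: smallest pos >= 26 is 77 -> NC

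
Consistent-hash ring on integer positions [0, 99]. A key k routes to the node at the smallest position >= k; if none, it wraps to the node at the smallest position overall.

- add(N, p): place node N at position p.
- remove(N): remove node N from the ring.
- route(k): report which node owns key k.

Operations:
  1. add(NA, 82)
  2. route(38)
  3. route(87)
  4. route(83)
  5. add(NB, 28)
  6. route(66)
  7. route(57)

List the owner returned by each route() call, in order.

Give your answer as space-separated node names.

Op 1: add NA@82 -> ring=[82:NA]
Op 2: route key 38: smallest pos >= 38 is 82 -> NA
Op 3: route key 87: none >= 87, wrap to smallest pos 82 -> NA
Op 4: route key 83: none >= 83, wrap to smallest pos 82 -> NA
Op 5: add NB@28 -> ring=[28:NB,82:NA]
Op 6: route key 66: smallest pos >= 66 is 82 -> NA
Op 7: route key 57: smallest pos >= 57 is 82 -> NA

Answer: NA NA NA NA NA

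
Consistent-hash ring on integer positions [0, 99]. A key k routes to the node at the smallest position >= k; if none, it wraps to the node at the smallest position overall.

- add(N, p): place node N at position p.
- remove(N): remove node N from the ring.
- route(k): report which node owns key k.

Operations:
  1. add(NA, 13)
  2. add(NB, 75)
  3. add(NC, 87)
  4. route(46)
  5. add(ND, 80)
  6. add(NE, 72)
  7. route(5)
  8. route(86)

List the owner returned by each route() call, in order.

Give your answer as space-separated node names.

Op 1: add NA@13 -> ring=[13:NA]
Op 2: add NB@75 -> ring=[13:NA,75:NB]
Op 3: add NC@87 -> ring=[13:NA,75:NB,87:NC]
Op 4: route key 46: smallest pos >= 46 is 75 -> NB
Op 5: add ND@80 -> ring=[13:NA,75:NB,80:ND,87:NC]
Op 6: add NE@72 -> ring=[13:NA,72:NE,75:NB,80:ND,87:NC]
Op 7: route key 5: smallest pos >= 5 is 13 -> NA
Op 8: route key 86: smallest pos >= 86 is 87 -> NC

Answer: NB NA NC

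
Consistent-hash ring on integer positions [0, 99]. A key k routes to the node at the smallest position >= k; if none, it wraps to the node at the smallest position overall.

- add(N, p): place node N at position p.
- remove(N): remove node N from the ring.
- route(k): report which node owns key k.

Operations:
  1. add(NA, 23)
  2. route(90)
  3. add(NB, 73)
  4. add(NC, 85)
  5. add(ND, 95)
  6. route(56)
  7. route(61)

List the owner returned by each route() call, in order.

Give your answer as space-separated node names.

Op 1: add NA@23 -> ring=[23:NA]
Op 2: route key 90: none >= 90, wrap to smallest pos 23 -> NA
Op 3: add NB@73 -> ring=[23:NA,73:NB]
Op 4: add NC@85 -> ring=[23:NA,73:NB,85:NC]
Op 5: add ND@95 -> ring=[23:NA,73:NB,85:NC,95:ND]
Op 6: route key 56: smallest pos >= 56 is 73 -> NB
Op 7: route key 61: smallest pos >= 61 is 73 -> NB

Answer: NA NB NB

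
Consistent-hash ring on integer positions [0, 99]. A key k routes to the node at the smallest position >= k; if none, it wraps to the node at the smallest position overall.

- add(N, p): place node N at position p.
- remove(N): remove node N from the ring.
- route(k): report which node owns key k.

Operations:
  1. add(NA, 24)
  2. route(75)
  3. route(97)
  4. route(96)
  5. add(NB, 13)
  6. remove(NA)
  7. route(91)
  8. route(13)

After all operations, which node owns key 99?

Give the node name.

Answer: NB

Derivation:
Op 1: add NA@24 -> ring=[24:NA]
Op 2: route key 75: none >= 75, wrap to smallest pos 24 -> NA
Op 3: route key 97: none >= 97, wrap to smallest pos 24 -> NA
Op 4: route key 96: none >= 96, wrap to smallest pos 24 -> NA
Op 5: add NB@13 -> ring=[13:NB,24:NA]
Op 6: remove NA -> ring=[13:NB]
Op 7: route key 91: none >= 91, wrap to smallest pos 13 -> NB
Op 8: route key 13: smallest pos >= 13 is 13 -> NB
Final route key 99: none >= 99, wrap to smallest pos 13 -> NB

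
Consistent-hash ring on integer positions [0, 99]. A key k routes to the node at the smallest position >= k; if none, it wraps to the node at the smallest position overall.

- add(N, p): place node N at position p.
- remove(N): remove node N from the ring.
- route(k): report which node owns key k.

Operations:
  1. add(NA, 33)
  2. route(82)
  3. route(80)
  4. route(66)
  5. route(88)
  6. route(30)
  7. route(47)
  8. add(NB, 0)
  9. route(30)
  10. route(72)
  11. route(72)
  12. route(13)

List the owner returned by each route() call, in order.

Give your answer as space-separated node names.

Op 1: add NA@33 -> ring=[33:NA]
Op 2: route key 82: none >= 82, wrap to smallest pos 33 -> NA
Op 3: route key 80: none >= 80, wrap to smallest pos 33 -> NA
Op 4: route key 66: none >= 66, wrap to smallest pos 33 -> NA
Op 5: route key 88: none >= 88, wrap to smallest pos 33 -> NA
Op 6: route key 30: smallest pos >= 30 is 33 -> NA
Op 7: route key 47: none >= 47, wrap to smallest pos 33 -> NA
Op 8: add NB@0 -> ring=[0:NB,33:NA]
Op 9: route key 30: smallest pos >= 30 is 33 -> NA
Op 10: route key 72: none >= 72, wrap to smallest pos 0 -> NB
Op 11: route key 72: none >= 72, wrap to smallest pos 0 -> NB
Op 12: route key 13: smallest pos >= 13 is 33 -> NA

Answer: NA NA NA NA NA NA NA NB NB NA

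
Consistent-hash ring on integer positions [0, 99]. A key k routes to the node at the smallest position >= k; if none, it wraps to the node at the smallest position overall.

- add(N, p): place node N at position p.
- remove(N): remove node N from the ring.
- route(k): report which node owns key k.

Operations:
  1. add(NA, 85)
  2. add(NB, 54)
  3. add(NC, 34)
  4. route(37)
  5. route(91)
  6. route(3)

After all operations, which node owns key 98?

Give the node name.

Answer: NC

Derivation:
Op 1: add NA@85 -> ring=[85:NA]
Op 2: add NB@54 -> ring=[54:NB,85:NA]
Op 3: add NC@34 -> ring=[34:NC,54:NB,85:NA]
Op 4: route key 37: smallest pos >= 37 is 54 -> NB
Op 5: route key 91: none >= 91, wrap to smallest pos 34 -> NC
Op 6: route key 3: smallest pos >= 3 is 34 -> NC
Final route key 98: none >= 98, wrap to smallest pos 34 -> NC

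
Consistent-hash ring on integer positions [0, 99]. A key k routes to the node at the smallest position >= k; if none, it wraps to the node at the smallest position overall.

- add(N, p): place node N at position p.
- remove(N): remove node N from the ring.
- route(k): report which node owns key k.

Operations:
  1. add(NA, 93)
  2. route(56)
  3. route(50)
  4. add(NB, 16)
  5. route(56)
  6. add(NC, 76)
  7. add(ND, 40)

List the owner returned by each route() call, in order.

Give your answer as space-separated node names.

Answer: NA NA NA

Derivation:
Op 1: add NA@93 -> ring=[93:NA]
Op 2: route key 56: smallest pos >= 56 is 93 -> NA
Op 3: route key 50: smallest pos >= 50 is 93 -> NA
Op 4: add NB@16 -> ring=[16:NB,93:NA]
Op 5: route key 56: smallest pos >= 56 is 93 -> NA
Op 6: add NC@76 -> ring=[16:NB,76:NC,93:NA]
Op 7: add ND@40 -> ring=[16:NB,40:ND,76:NC,93:NA]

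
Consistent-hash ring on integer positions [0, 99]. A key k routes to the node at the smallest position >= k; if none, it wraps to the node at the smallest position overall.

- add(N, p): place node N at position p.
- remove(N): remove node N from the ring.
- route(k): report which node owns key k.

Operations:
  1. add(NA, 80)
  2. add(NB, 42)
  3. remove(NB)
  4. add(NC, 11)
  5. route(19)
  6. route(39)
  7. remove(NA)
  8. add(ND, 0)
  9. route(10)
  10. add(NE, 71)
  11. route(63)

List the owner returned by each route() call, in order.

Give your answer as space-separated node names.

Answer: NA NA NC NE

Derivation:
Op 1: add NA@80 -> ring=[80:NA]
Op 2: add NB@42 -> ring=[42:NB,80:NA]
Op 3: remove NB -> ring=[80:NA]
Op 4: add NC@11 -> ring=[11:NC,80:NA]
Op 5: route key 19: smallest pos >= 19 is 80 -> NA
Op 6: route key 39: smallest pos >= 39 is 80 -> NA
Op 7: remove NA -> ring=[11:NC]
Op 8: add ND@0 -> ring=[0:ND,11:NC]
Op 9: route key 10: smallest pos >= 10 is 11 -> NC
Op 10: add NE@71 -> ring=[0:ND,11:NC,71:NE]
Op 11: route key 63: smallest pos >= 63 is 71 -> NE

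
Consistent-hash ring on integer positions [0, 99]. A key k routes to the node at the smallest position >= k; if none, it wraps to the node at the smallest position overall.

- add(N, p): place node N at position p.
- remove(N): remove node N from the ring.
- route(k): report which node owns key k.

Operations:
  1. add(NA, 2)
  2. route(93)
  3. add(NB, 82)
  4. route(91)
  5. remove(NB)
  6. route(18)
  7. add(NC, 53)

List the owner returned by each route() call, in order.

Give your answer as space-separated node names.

Op 1: add NA@2 -> ring=[2:NA]
Op 2: route key 93: none >= 93, wrap to smallest pos 2 -> NA
Op 3: add NB@82 -> ring=[2:NA,82:NB]
Op 4: route key 91: none >= 91, wrap to smallest pos 2 -> NA
Op 5: remove NB -> ring=[2:NA]
Op 6: route key 18: none >= 18, wrap to smallest pos 2 -> NA
Op 7: add NC@53 -> ring=[2:NA,53:NC]

Answer: NA NA NA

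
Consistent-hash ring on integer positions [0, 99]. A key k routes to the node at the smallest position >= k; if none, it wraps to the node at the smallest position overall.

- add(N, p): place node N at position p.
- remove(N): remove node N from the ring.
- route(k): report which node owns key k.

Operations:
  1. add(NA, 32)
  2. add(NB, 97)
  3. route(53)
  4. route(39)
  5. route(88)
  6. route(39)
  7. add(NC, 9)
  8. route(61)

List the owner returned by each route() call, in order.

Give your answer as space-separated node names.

Op 1: add NA@32 -> ring=[32:NA]
Op 2: add NB@97 -> ring=[32:NA,97:NB]
Op 3: route key 53: smallest pos >= 53 is 97 -> NB
Op 4: route key 39: smallest pos >= 39 is 97 -> NB
Op 5: route key 88: smallest pos >= 88 is 97 -> NB
Op 6: route key 39: smallest pos >= 39 is 97 -> NB
Op 7: add NC@9 -> ring=[9:NC,32:NA,97:NB]
Op 8: route key 61: smallest pos >= 61 is 97 -> NB

Answer: NB NB NB NB NB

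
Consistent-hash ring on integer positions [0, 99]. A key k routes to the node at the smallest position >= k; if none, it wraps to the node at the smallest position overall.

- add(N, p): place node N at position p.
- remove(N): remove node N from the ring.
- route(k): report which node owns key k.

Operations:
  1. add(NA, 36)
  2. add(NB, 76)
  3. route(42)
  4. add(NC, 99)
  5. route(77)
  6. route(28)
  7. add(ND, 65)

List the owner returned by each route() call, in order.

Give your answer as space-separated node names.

Answer: NB NC NA

Derivation:
Op 1: add NA@36 -> ring=[36:NA]
Op 2: add NB@76 -> ring=[36:NA,76:NB]
Op 3: route key 42: smallest pos >= 42 is 76 -> NB
Op 4: add NC@99 -> ring=[36:NA,76:NB,99:NC]
Op 5: route key 77: smallest pos >= 77 is 99 -> NC
Op 6: route key 28: smallest pos >= 28 is 36 -> NA
Op 7: add ND@65 -> ring=[36:NA,65:ND,76:NB,99:NC]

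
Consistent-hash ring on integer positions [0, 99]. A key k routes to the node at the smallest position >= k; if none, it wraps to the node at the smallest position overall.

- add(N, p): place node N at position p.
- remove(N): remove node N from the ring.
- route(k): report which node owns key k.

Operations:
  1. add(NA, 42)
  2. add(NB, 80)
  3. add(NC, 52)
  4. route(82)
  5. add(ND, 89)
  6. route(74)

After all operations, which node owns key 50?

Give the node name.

Answer: NC

Derivation:
Op 1: add NA@42 -> ring=[42:NA]
Op 2: add NB@80 -> ring=[42:NA,80:NB]
Op 3: add NC@52 -> ring=[42:NA,52:NC,80:NB]
Op 4: route key 82: none >= 82, wrap to smallest pos 42 -> NA
Op 5: add ND@89 -> ring=[42:NA,52:NC,80:NB,89:ND]
Op 6: route key 74: smallest pos >= 74 is 80 -> NB
Final route key 50: smallest pos >= 50 is 52 -> NC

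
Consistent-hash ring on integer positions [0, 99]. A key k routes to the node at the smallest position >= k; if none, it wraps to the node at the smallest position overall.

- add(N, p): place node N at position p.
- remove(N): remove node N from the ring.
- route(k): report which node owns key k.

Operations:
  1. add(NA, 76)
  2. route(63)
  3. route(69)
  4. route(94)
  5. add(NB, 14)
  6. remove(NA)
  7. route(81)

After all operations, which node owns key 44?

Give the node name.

Op 1: add NA@76 -> ring=[76:NA]
Op 2: route key 63: smallest pos >= 63 is 76 -> NA
Op 3: route key 69: smallest pos >= 69 is 76 -> NA
Op 4: route key 94: none >= 94, wrap to smallest pos 76 -> NA
Op 5: add NB@14 -> ring=[14:NB,76:NA]
Op 6: remove NA -> ring=[14:NB]
Op 7: route key 81: none >= 81, wrap to smallest pos 14 -> NB
Final route key 44: none >= 44, wrap to smallest pos 14 -> NB

Answer: NB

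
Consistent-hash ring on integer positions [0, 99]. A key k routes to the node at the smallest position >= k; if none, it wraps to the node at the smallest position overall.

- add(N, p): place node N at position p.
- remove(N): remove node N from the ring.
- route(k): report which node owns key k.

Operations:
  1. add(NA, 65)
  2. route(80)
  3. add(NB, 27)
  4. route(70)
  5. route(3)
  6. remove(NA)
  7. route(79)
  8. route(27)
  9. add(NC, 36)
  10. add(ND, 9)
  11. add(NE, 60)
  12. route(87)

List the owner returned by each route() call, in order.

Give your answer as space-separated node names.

Op 1: add NA@65 -> ring=[65:NA]
Op 2: route key 80: none >= 80, wrap to smallest pos 65 -> NA
Op 3: add NB@27 -> ring=[27:NB,65:NA]
Op 4: route key 70: none >= 70, wrap to smallest pos 27 -> NB
Op 5: route key 3: smallest pos >= 3 is 27 -> NB
Op 6: remove NA -> ring=[27:NB]
Op 7: route key 79: none >= 79, wrap to smallest pos 27 -> NB
Op 8: route key 27: smallest pos >= 27 is 27 -> NB
Op 9: add NC@36 -> ring=[27:NB,36:NC]
Op 10: add ND@9 -> ring=[9:ND,27:NB,36:NC]
Op 11: add NE@60 -> ring=[9:ND,27:NB,36:NC,60:NE]
Op 12: route key 87: none >= 87, wrap to smallest pos 9 -> ND

Answer: NA NB NB NB NB ND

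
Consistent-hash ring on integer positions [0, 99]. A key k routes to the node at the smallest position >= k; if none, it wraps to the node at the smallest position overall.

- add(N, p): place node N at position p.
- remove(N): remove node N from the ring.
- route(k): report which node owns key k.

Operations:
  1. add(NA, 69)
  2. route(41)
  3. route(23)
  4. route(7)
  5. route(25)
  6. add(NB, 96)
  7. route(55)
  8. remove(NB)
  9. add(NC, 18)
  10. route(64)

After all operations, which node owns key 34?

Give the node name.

Answer: NA

Derivation:
Op 1: add NA@69 -> ring=[69:NA]
Op 2: route key 41: smallest pos >= 41 is 69 -> NA
Op 3: route key 23: smallest pos >= 23 is 69 -> NA
Op 4: route key 7: smallest pos >= 7 is 69 -> NA
Op 5: route key 25: smallest pos >= 25 is 69 -> NA
Op 6: add NB@96 -> ring=[69:NA,96:NB]
Op 7: route key 55: smallest pos >= 55 is 69 -> NA
Op 8: remove NB -> ring=[69:NA]
Op 9: add NC@18 -> ring=[18:NC,69:NA]
Op 10: route key 64: smallest pos >= 64 is 69 -> NA
Final route key 34: smallest pos >= 34 is 69 -> NA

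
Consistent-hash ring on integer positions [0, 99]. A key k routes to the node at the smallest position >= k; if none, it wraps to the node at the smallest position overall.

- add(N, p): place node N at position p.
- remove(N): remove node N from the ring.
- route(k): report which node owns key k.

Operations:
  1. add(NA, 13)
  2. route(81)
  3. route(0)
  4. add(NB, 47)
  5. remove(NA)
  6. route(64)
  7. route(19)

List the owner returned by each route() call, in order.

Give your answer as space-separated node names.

Answer: NA NA NB NB

Derivation:
Op 1: add NA@13 -> ring=[13:NA]
Op 2: route key 81: none >= 81, wrap to smallest pos 13 -> NA
Op 3: route key 0: smallest pos >= 0 is 13 -> NA
Op 4: add NB@47 -> ring=[13:NA,47:NB]
Op 5: remove NA -> ring=[47:NB]
Op 6: route key 64: none >= 64, wrap to smallest pos 47 -> NB
Op 7: route key 19: smallest pos >= 19 is 47 -> NB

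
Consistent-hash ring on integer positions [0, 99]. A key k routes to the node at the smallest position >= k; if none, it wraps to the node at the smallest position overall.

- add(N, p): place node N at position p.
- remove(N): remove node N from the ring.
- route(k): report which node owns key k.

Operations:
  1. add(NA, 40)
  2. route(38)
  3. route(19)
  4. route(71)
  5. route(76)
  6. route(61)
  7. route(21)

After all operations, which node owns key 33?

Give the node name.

Op 1: add NA@40 -> ring=[40:NA]
Op 2: route key 38: smallest pos >= 38 is 40 -> NA
Op 3: route key 19: smallest pos >= 19 is 40 -> NA
Op 4: route key 71: none >= 71, wrap to smallest pos 40 -> NA
Op 5: route key 76: none >= 76, wrap to smallest pos 40 -> NA
Op 6: route key 61: none >= 61, wrap to smallest pos 40 -> NA
Op 7: route key 21: smallest pos >= 21 is 40 -> NA
Final route key 33: smallest pos >= 33 is 40 -> NA

Answer: NA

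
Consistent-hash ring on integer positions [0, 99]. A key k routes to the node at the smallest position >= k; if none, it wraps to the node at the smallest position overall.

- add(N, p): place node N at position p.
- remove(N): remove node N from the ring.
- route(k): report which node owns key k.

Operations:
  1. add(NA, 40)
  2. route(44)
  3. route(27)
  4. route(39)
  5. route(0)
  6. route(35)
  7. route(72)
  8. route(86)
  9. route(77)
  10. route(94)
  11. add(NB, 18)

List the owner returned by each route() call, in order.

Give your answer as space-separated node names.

Answer: NA NA NA NA NA NA NA NA NA

Derivation:
Op 1: add NA@40 -> ring=[40:NA]
Op 2: route key 44: none >= 44, wrap to smallest pos 40 -> NA
Op 3: route key 27: smallest pos >= 27 is 40 -> NA
Op 4: route key 39: smallest pos >= 39 is 40 -> NA
Op 5: route key 0: smallest pos >= 0 is 40 -> NA
Op 6: route key 35: smallest pos >= 35 is 40 -> NA
Op 7: route key 72: none >= 72, wrap to smallest pos 40 -> NA
Op 8: route key 86: none >= 86, wrap to smallest pos 40 -> NA
Op 9: route key 77: none >= 77, wrap to smallest pos 40 -> NA
Op 10: route key 94: none >= 94, wrap to smallest pos 40 -> NA
Op 11: add NB@18 -> ring=[18:NB,40:NA]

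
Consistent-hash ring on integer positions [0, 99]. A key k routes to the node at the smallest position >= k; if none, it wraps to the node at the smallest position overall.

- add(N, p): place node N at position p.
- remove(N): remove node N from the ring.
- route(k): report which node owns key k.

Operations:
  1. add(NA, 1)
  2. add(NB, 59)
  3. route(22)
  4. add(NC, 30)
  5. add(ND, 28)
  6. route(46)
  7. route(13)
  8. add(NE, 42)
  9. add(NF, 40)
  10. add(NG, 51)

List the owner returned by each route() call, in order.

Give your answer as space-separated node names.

Answer: NB NB ND

Derivation:
Op 1: add NA@1 -> ring=[1:NA]
Op 2: add NB@59 -> ring=[1:NA,59:NB]
Op 3: route key 22: smallest pos >= 22 is 59 -> NB
Op 4: add NC@30 -> ring=[1:NA,30:NC,59:NB]
Op 5: add ND@28 -> ring=[1:NA,28:ND,30:NC,59:NB]
Op 6: route key 46: smallest pos >= 46 is 59 -> NB
Op 7: route key 13: smallest pos >= 13 is 28 -> ND
Op 8: add NE@42 -> ring=[1:NA,28:ND,30:NC,42:NE,59:NB]
Op 9: add NF@40 -> ring=[1:NA,28:ND,30:NC,40:NF,42:NE,59:NB]
Op 10: add NG@51 -> ring=[1:NA,28:ND,30:NC,40:NF,42:NE,51:NG,59:NB]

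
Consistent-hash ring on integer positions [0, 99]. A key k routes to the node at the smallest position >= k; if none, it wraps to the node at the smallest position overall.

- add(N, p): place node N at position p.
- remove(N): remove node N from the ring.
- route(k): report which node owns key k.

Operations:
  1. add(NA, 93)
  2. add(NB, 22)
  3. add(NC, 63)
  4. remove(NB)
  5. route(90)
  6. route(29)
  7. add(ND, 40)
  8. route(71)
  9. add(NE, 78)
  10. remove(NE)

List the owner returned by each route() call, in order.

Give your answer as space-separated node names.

Answer: NA NC NA

Derivation:
Op 1: add NA@93 -> ring=[93:NA]
Op 2: add NB@22 -> ring=[22:NB,93:NA]
Op 3: add NC@63 -> ring=[22:NB,63:NC,93:NA]
Op 4: remove NB -> ring=[63:NC,93:NA]
Op 5: route key 90: smallest pos >= 90 is 93 -> NA
Op 6: route key 29: smallest pos >= 29 is 63 -> NC
Op 7: add ND@40 -> ring=[40:ND,63:NC,93:NA]
Op 8: route key 71: smallest pos >= 71 is 93 -> NA
Op 9: add NE@78 -> ring=[40:ND,63:NC,78:NE,93:NA]
Op 10: remove NE -> ring=[40:ND,63:NC,93:NA]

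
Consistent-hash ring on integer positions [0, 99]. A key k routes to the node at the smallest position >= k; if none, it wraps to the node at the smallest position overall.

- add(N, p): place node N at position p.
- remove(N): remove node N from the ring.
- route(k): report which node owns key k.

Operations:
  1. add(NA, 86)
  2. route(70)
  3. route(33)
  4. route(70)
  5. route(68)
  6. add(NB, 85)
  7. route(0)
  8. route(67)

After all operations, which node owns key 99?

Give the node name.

Answer: NB

Derivation:
Op 1: add NA@86 -> ring=[86:NA]
Op 2: route key 70: smallest pos >= 70 is 86 -> NA
Op 3: route key 33: smallest pos >= 33 is 86 -> NA
Op 4: route key 70: smallest pos >= 70 is 86 -> NA
Op 5: route key 68: smallest pos >= 68 is 86 -> NA
Op 6: add NB@85 -> ring=[85:NB,86:NA]
Op 7: route key 0: smallest pos >= 0 is 85 -> NB
Op 8: route key 67: smallest pos >= 67 is 85 -> NB
Final route key 99: none >= 99, wrap to smallest pos 85 -> NB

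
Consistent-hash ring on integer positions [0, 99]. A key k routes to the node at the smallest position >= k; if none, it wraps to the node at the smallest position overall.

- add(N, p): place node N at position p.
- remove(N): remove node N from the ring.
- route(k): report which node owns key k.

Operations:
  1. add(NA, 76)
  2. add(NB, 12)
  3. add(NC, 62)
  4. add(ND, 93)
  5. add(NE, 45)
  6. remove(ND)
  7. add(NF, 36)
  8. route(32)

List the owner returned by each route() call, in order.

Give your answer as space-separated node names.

Op 1: add NA@76 -> ring=[76:NA]
Op 2: add NB@12 -> ring=[12:NB,76:NA]
Op 3: add NC@62 -> ring=[12:NB,62:NC,76:NA]
Op 4: add ND@93 -> ring=[12:NB,62:NC,76:NA,93:ND]
Op 5: add NE@45 -> ring=[12:NB,45:NE,62:NC,76:NA,93:ND]
Op 6: remove ND -> ring=[12:NB,45:NE,62:NC,76:NA]
Op 7: add NF@36 -> ring=[12:NB,36:NF,45:NE,62:NC,76:NA]
Op 8: route key 32: smallest pos >= 32 is 36 -> NF

Answer: NF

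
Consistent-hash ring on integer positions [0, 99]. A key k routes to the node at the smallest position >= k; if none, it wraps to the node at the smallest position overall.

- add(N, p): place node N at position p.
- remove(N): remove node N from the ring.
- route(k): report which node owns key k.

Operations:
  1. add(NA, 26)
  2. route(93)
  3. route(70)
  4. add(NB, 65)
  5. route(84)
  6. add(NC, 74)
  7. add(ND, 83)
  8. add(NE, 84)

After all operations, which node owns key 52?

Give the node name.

Op 1: add NA@26 -> ring=[26:NA]
Op 2: route key 93: none >= 93, wrap to smallest pos 26 -> NA
Op 3: route key 70: none >= 70, wrap to smallest pos 26 -> NA
Op 4: add NB@65 -> ring=[26:NA,65:NB]
Op 5: route key 84: none >= 84, wrap to smallest pos 26 -> NA
Op 6: add NC@74 -> ring=[26:NA,65:NB,74:NC]
Op 7: add ND@83 -> ring=[26:NA,65:NB,74:NC,83:ND]
Op 8: add NE@84 -> ring=[26:NA,65:NB,74:NC,83:ND,84:NE]
Final route key 52: smallest pos >= 52 is 65 -> NB

Answer: NB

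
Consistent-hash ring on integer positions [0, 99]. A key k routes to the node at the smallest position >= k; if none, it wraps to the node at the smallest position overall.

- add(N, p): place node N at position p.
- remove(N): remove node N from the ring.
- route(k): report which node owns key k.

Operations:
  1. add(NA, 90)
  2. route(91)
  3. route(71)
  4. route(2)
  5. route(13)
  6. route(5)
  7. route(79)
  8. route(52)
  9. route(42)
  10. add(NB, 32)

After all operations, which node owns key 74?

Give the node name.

Op 1: add NA@90 -> ring=[90:NA]
Op 2: route key 91: none >= 91, wrap to smallest pos 90 -> NA
Op 3: route key 71: smallest pos >= 71 is 90 -> NA
Op 4: route key 2: smallest pos >= 2 is 90 -> NA
Op 5: route key 13: smallest pos >= 13 is 90 -> NA
Op 6: route key 5: smallest pos >= 5 is 90 -> NA
Op 7: route key 79: smallest pos >= 79 is 90 -> NA
Op 8: route key 52: smallest pos >= 52 is 90 -> NA
Op 9: route key 42: smallest pos >= 42 is 90 -> NA
Op 10: add NB@32 -> ring=[32:NB,90:NA]
Final route key 74: smallest pos >= 74 is 90 -> NA

Answer: NA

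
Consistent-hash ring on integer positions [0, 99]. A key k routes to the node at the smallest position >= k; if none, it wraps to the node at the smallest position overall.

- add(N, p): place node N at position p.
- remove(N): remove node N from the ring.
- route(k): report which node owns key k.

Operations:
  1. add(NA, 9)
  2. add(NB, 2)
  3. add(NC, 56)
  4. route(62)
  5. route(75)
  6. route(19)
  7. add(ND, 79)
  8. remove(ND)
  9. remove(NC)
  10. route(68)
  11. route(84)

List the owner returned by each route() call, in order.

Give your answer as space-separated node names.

Answer: NB NB NC NB NB

Derivation:
Op 1: add NA@9 -> ring=[9:NA]
Op 2: add NB@2 -> ring=[2:NB,9:NA]
Op 3: add NC@56 -> ring=[2:NB,9:NA,56:NC]
Op 4: route key 62: none >= 62, wrap to smallest pos 2 -> NB
Op 5: route key 75: none >= 75, wrap to smallest pos 2 -> NB
Op 6: route key 19: smallest pos >= 19 is 56 -> NC
Op 7: add ND@79 -> ring=[2:NB,9:NA,56:NC,79:ND]
Op 8: remove ND -> ring=[2:NB,9:NA,56:NC]
Op 9: remove NC -> ring=[2:NB,9:NA]
Op 10: route key 68: none >= 68, wrap to smallest pos 2 -> NB
Op 11: route key 84: none >= 84, wrap to smallest pos 2 -> NB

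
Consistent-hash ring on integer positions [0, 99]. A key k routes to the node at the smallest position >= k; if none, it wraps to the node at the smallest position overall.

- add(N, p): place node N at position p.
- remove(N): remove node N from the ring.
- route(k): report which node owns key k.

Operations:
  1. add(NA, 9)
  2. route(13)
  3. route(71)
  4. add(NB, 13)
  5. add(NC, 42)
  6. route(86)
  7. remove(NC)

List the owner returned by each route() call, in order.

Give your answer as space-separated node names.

Op 1: add NA@9 -> ring=[9:NA]
Op 2: route key 13: none >= 13, wrap to smallest pos 9 -> NA
Op 3: route key 71: none >= 71, wrap to smallest pos 9 -> NA
Op 4: add NB@13 -> ring=[9:NA,13:NB]
Op 5: add NC@42 -> ring=[9:NA,13:NB,42:NC]
Op 6: route key 86: none >= 86, wrap to smallest pos 9 -> NA
Op 7: remove NC -> ring=[9:NA,13:NB]

Answer: NA NA NA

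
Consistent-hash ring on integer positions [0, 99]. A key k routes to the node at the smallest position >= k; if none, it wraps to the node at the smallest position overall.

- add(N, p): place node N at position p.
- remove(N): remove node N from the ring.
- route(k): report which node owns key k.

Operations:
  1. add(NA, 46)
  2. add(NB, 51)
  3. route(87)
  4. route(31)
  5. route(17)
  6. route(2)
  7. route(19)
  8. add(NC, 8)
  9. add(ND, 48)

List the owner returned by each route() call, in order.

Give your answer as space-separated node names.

Op 1: add NA@46 -> ring=[46:NA]
Op 2: add NB@51 -> ring=[46:NA,51:NB]
Op 3: route key 87: none >= 87, wrap to smallest pos 46 -> NA
Op 4: route key 31: smallest pos >= 31 is 46 -> NA
Op 5: route key 17: smallest pos >= 17 is 46 -> NA
Op 6: route key 2: smallest pos >= 2 is 46 -> NA
Op 7: route key 19: smallest pos >= 19 is 46 -> NA
Op 8: add NC@8 -> ring=[8:NC,46:NA,51:NB]
Op 9: add ND@48 -> ring=[8:NC,46:NA,48:ND,51:NB]

Answer: NA NA NA NA NA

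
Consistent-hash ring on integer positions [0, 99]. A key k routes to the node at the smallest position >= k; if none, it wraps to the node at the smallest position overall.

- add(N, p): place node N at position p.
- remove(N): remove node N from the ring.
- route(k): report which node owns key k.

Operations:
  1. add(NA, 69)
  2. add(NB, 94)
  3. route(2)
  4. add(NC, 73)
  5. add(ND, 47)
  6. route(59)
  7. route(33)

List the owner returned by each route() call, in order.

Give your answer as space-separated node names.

Op 1: add NA@69 -> ring=[69:NA]
Op 2: add NB@94 -> ring=[69:NA,94:NB]
Op 3: route key 2: smallest pos >= 2 is 69 -> NA
Op 4: add NC@73 -> ring=[69:NA,73:NC,94:NB]
Op 5: add ND@47 -> ring=[47:ND,69:NA,73:NC,94:NB]
Op 6: route key 59: smallest pos >= 59 is 69 -> NA
Op 7: route key 33: smallest pos >= 33 is 47 -> ND

Answer: NA NA ND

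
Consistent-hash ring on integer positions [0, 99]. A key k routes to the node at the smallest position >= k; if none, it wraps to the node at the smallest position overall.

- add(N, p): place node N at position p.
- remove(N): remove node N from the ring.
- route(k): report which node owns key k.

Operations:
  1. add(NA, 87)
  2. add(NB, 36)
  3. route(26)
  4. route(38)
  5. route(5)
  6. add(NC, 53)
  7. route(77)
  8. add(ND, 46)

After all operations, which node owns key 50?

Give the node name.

Op 1: add NA@87 -> ring=[87:NA]
Op 2: add NB@36 -> ring=[36:NB,87:NA]
Op 3: route key 26: smallest pos >= 26 is 36 -> NB
Op 4: route key 38: smallest pos >= 38 is 87 -> NA
Op 5: route key 5: smallest pos >= 5 is 36 -> NB
Op 6: add NC@53 -> ring=[36:NB,53:NC,87:NA]
Op 7: route key 77: smallest pos >= 77 is 87 -> NA
Op 8: add ND@46 -> ring=[36:NB,46:ND,53:NC,87:NA]
Final route key 50: smallest pos >= 50 is 53 -> NC

Answer: NC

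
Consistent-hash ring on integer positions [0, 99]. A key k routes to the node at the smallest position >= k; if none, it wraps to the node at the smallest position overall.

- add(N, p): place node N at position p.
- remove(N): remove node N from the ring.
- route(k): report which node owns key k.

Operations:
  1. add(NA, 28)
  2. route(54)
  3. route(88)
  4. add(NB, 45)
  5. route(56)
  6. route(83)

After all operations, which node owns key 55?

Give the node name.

Op 1: add NA@28 -> ring=[28:NA]
Op 2: route key 54: none >= 54, wrap to smallest pos 28 -> NA
Op 3: route key 88: none >= 88, wrap to smallest pos 28 -> NA
Op 4: add NB@45 -> ring=[28:NA,45:NB]
Op 5: route key 56: none >= 56, wrap to smallest pos 28 -> NA
Op 6: route key 83: none >= 83, wrap to smallest pos 28 -> NA
Final route key 55: none >= 55, wrap to smallest pos 28 -> NA

Answer: NA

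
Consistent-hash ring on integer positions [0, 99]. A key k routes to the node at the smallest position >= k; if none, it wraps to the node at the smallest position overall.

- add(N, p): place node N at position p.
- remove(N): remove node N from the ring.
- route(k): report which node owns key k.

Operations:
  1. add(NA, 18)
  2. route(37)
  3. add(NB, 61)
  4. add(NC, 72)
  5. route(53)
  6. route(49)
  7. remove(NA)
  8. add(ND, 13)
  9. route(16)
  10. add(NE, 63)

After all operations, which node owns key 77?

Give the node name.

Answer: ND

Derivation:
Op 1: add NA@18 -> ring=[18:NA]
Op 2: route key 37: none >= 37, wrap to smallest pos 18 -> NA
Op 3: add NB@61 -> ring=[18:NA,61:NB]
Op 4: add NC@72 -> ring=[18:NA,61:NB,72:NC]
Op 5: route key 53: smallest pos >= 53 is 61 -> NB
Op 6: route key 49: smallest pos >= 49 is 61 -> NB
Op 7: remove NA -> ring=[61:NB,72:NC]
Op 8: add ND@13 -> ring=[13:ND,61:NB,72:NC]
Op 9: route key 16: smallest pos >= 16 is 61 -> NB
Op 10: add NE@63 -> ring=[13:ND,61:NB,63:NE,72:NC]
Final route key 77: none >= 77, wrap to smallest pos 13 -> ND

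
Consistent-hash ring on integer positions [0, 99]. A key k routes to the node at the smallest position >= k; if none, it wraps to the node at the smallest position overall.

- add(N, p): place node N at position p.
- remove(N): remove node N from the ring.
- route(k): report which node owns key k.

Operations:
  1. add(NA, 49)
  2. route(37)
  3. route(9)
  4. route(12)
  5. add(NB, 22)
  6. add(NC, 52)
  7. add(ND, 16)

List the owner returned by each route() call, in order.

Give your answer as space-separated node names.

Answer: NA NA NA

Derivation:
Op 1: add NA@49 -> ring=[49:NA]
Op 2: route key 37: smallest pos >= 37 is 49 -> NA
Op 3: route key 9: smallest pos >= 9 is 49 -> NA
Op 4: route key 12: smallest pos >= 12 is 49 -> NA
Op 5: add NB@22 -> ring=[22:NB,49:NA]
Op 6: add NC@52 -> ring=[22:NB,49:NA,52:NC]
Op 7: add ND@16 -> ring=[16:ND,22:NB,49:NA,52:NC]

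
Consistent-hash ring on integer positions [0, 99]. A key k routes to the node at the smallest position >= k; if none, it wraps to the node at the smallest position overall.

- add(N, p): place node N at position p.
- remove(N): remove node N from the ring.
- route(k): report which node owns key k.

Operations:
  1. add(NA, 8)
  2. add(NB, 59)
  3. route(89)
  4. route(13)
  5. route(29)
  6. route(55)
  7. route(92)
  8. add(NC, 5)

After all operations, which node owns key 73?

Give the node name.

Op 1: add NA@8 -> ring=[8:NA]
Op 2: add NB@59 -> ring=[8:NA,59:NB]
Op 3: route key 89: none >= 89, wrap to smallest pos 8 -> NA
Op 4: route key 13: smallest pos >= 13 is 59 -> NB
Op 5: route key 29: smallest pos >= 29 is 59 -> NB
Op 6: route key 55: smallest pos >= 55 is 59 -> NB
Op 7: route key 92: none >= 92, wrap to smallest pos 8 -> NA
Op 8: add NC@5 -> ring=[5:NC,8:NA,59:NB]
Final route key 73: none >= 73, wrap to smallest pos 5 -> NC

Answer: NC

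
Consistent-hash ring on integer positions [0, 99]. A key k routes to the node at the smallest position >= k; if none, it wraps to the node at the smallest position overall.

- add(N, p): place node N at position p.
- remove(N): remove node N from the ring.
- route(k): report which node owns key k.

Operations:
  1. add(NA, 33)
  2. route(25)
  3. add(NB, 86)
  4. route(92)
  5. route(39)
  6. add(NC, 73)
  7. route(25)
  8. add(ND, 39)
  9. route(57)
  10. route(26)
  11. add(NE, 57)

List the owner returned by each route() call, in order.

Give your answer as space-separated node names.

Answer: NA NA NB NA NC NA

Derivation:
Op 1: add NA@33 -> ring=[33:NA]
Op 2: route key 25: smallest pos >= 25 is 33 -> NA
Op 3: add NB@86 -> ring=[33:NA,86:NB]
Op 4: route key 92: none >= 92, wrap to smallest pos 33 -> NA
Op 5: route key 39: smallest pos >= 39 is 86 -> NB
Op 6: add NC@73 -> ring=[33:NA,73:NC,86:NB]
Op 7: route key 25: smallest pos >= 25 is 33 -> NA
Op 8: add ND@39 -> ring=[33:NA,39:ND,73:NC,86:NB]
Op 9: route key 57: smallest pos >= 57 is 73 -> NC
Op 10: route key 26: smallest pos >= 26 is 33 -> NA
Op 11: add NE@57 -> ring=[33:NA,39:ND,57:NE,73:NC,86:NB]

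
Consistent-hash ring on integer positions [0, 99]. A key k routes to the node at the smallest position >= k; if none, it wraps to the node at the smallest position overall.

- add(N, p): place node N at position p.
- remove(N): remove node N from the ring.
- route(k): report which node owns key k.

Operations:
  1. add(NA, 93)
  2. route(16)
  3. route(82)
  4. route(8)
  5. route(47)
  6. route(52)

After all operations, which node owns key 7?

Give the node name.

Op 1: add NA@93 -> ring=[93:NA]
Op 2: route key 16: smallest pos >= 16 is 93 -> NA
Op 3: route key 82: smallest pos >= 82 is 93 -> NA
Op 4: route key 8: smallest pos >= 8 is 93 -> NA
Op 5: route key 47: smallest pos >= 47 is 93 -> NA
Op 6: route key 52: smallest pos >= 52 is 93 -> NA
Final route key 7: smallest pos >= 7 is 93 -> NA

Answer: NA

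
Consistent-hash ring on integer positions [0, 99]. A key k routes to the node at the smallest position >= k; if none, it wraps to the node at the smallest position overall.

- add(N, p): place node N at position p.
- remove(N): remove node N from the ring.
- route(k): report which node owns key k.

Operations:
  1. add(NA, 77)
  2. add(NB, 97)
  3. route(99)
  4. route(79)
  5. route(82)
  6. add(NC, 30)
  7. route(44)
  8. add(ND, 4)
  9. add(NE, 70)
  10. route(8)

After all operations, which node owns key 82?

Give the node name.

Answer: NB

Derivation:
Op 1: add NA@77 -> ring=[77:NA]
Op 2: add NB@97 -> ring=[77:NA,97:NB]
Op 3: route key 99: none >= 99, wrap to smallest pos 77 -> NA
Op 4: route key 79: smallest pos >= 79 is 97 -> NB
Op 5: route key 82: smallest pos >= 82 is 97 -> NB
Op 6: add NC@30 -> ring=[30:NC,77:NA,97:NB]
Op 7: route key 44: smallest pos >= 44 is 77 -> NA
Op 8: add ND@4 -> ring=[4:ND,30:NC,77:NA,97:NB]
Op 9: add NE@70 -> ring=[4:ND,30:NC,70:NE,77:NA,97:NB]
Op 10: route key 8: smallest pos >= 8 is 30 -> NC
Final route key 82: smallest pos >= 82 is 97 -> NB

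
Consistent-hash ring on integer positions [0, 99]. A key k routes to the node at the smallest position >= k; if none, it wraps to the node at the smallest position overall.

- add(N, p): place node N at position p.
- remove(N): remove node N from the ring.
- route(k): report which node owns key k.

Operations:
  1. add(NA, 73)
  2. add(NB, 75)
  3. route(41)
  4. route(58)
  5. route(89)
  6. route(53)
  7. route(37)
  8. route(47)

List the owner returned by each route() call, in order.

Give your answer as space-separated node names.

Answer: NA NA NA NA NA NA

Derivation:
Op 1: add NA@73 -> ring=[73:NA]
Op 2: add NB@75 -> ring=[73:NA,75:NB]
Op 3: route key 41: smallest pos >= 41 is 73 -> NA
Op 4: route key 58: smallest pos >= 58 is 73 -> NA
Op 5: route key 89: none >= 89, wrap to smallest pos 73 -> NA
Op 6: route key 53: smallest pos >= 53 is 73 -> NA
Op 7: route key 37: smallest pos >= 37 is 73 -> NA
Op 8: route key 47: smallest pos >= 47 is 73 -> NA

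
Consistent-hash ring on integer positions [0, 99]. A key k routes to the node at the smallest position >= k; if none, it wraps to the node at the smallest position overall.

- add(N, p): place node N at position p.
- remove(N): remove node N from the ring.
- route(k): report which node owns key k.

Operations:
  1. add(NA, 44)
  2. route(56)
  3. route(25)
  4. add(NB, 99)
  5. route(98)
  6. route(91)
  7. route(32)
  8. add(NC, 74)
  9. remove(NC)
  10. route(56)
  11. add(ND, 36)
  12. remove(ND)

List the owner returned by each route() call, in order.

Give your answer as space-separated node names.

Answer: NA NA NB NB NA NB

Derivation:
Op 1: add NA@44 -> ring=[44:NA]
Op 2: route key 56: none >= 56, wrap to smallest pos 44 -> NA
Op 3: route key 25: smallest pos >= 25 is 44 -> NA
Op 4: add NB@99 -> ring=[44:NA,99:NB]
Op 5: route key 98: smallest pos >= 98 is 99 -> NB
Op 6: route key 91: smallest pos >= 91 is 99 -> NB
Op 7: route key 32: smallest pos >= 32 is 44 -> NA
Op 8: add NC@74 -> ring=[44:NA,74:NC,99:NB]
Op 9: remove NC -> ring=[44:NA,99:NB]
Op 10: route key 56: smallest pos >= 56 is 99 -> NB
Op 11: add ND@36 -> ring=[36:ND,44:NA,99:NB]
Op 12: remove ND -> ring=[44:NA,99:NB]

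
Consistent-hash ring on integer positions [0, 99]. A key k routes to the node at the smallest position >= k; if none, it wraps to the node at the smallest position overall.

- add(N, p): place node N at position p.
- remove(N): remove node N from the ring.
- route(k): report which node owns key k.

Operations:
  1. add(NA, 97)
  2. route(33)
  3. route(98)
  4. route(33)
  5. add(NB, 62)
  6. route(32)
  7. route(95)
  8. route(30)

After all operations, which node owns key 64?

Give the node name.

Answer: NA

Derivation:
Op 1: add NA@97 -> ring=[97:NA]
Op 2: route key 33: smallest pos >= 33 is 97 -> NA
Op 3: route key 98: none >= 98, wrap to smallest pos 97 -> NA
Op 4: route key 33: smallest pos >= 33 is 97 -> NA
Op 5: add NB@62 -> ring=[62:NB,97:NA]
Op 6: route key 32: smallest pos >= 32 is 62 -> NB
Op 7: route key 95: smallest pos >= 95 is 97 -> NA
Op 8: route key 30: smallest pos >= 30 is 62 -> NB
Final route key 64: smallest pos >= 64 is 97 -> NA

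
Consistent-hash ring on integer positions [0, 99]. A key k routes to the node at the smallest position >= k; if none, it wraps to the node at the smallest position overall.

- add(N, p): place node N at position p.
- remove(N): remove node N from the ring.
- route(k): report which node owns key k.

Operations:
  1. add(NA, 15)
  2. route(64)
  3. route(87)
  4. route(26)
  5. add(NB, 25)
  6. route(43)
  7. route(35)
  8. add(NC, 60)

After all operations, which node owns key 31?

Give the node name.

Answer: NC

Derivation:
Op 1: add NA@15 -> ring=[15:NA]
Op 2: route key 64: none >= 64, wrap to smallest pos 15 -> NA
Op 3: route key 87: none >= 87, wrap to smallest pos 15 -> NA
Op 4: route key 26: none >= 26, wrap to smallest pos 15 -> NA
Op 5: add NB@25 -> ring=[15:NA,25:NB]
Op 6: route key 43: none >= 43, wrap to smallest pos 15 -> NA
Op 7: route key 35: none >= 35, wrap to smallest pos 15 -> NA
Op 8: add NC@60 -> ring=[15:NA,25:NB,60:NC]
Final route key 31: smallest pos >= 31 is 60 -> NC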